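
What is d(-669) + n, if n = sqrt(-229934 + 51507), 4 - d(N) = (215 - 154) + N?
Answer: 612 + I*sqrt(178427) ≈ 612.0 + 422.41*I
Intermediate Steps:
d(N) = -57 - N (d(N) = 4 - ((215 - 154) + N) = 4 - (61 + N) = 4 + (-61 - N) = -57 - N)
n = I*sqrt(178427) (n = sqrt(-178427) = I*sqrt(178427) ≈ 422.41*I)
d(-669) + n = (-57 - 1*(-669)) + I*sqrt(178427) = (-57 + 669) + I*sqrt(178427) = 612 + I*sqrt(178427)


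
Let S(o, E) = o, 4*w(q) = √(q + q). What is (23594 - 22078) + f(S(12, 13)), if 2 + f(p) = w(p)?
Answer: 1514 + √6/2 ≈ 1515.2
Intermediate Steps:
w(q) = √2*√q/4 (w(q) = √(q + q)/4 = √(2*q)/4 = (√2*√q)/4 = √2*√q/4)
f(p) = -2 + √2*√p/4
(23594 - 22078) + f(S(12, 13)) = (23594 - 22078) + (-2 + √2*√12/4) = 1516 + (-2 + √2*(2*√3)/4) = 1516 + (-2 + √6/2) = 1514 + √6/2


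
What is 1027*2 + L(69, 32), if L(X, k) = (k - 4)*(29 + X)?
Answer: 4798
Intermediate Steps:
L(X, k) = (-4 + k)*(29 + X)
1027*2 + L(69, 32) = 1027*2 + (-116 - 4*69 + 29*32 + 69*32) = 2054 + (-116 - 276 + 928 + 2208) = 2054 + 2744 = 4798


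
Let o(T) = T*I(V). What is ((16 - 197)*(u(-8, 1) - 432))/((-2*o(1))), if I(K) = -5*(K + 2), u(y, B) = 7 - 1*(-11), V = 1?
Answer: 12489/5 ≈ 2497.8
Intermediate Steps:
u(y, B) = 18 (u(y, B) = 7 + 11 = 18)
I(K) = -10 - 5*K (I(K) = -5*(2 + K) = -10 - 5*K)
o(T) = -15*T (o(T) = T*(-10 - 5*1) = T*(-10 - 5) = T*(-15) = -15*T)
((16 - 197)*(u(-8, 1) - 432))/((-2*o(1))) = ((16 - 197)*(18 - 432))/((-(-30))) = (-181*(-414))/((-2*(-15))) = 74934/30 = 74934*(1/30) = 12489/5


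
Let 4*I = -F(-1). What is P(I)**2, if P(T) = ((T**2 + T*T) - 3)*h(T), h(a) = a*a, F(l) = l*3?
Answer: 18225/16384 ≈ 1.1124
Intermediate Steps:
F(l) = 3*l
h(a) = a**2
I = 3/4 (I = (-3*(-1))/4 = (-1*(-3))/4 = (1/4)*3 = 3/4 ≈ 0.75000)
P(T) = T**2*(-3 + 2*T**2) (P(T) = ((T**2 + T*T) - 3)*T**2 = ((T**2 + T**2) - 3)*T**2 = (2*T**2 - 3)*T**2 = (-3 + 2*T**2)*T**2 = T**2*(-3 + 2*T**2))
P(I)**2 = ((3/4)**2*(-3 + 2*(3/4)**2))**2 = (9*(-3 + 2*(9/16))/16)**2 = (9*(-3 + 9/8)/16)**2 = ((9/16)*(-15/8))**2 = (-135/128)**2 = 18225/16384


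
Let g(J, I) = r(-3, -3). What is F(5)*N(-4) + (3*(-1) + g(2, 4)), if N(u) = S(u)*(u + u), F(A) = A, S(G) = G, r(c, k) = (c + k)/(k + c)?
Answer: 158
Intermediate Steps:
r(c, k) = 1 (r(c, k) = (c + k)/(c + k) = 1)
g(J, I) = 1
N(u) = 2*u² (N(u) = u*(u + u) = u*(2*u) = 2*u²)
F(5)*N(-4) + (3*(-1) + g(2, 4)) = 5*(2*(-4)²) + (3*(-1) + 1) = 5*(2*16) + (-3 + 1) = 5*32 - 2 = 160 - 2 = 158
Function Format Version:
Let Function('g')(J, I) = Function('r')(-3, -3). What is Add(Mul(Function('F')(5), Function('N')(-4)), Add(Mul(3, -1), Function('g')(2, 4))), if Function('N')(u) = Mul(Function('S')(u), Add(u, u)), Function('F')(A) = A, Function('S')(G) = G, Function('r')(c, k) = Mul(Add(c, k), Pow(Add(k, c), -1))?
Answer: 158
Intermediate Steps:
Function('r')(c, k) = 1 (Function('r')(c, k) = Mul(Add(c, k), Pow(Add(c, k), -1)) = 1)
Function('g')(J, I) = 1
Function('N')(u) = Mul(2, Pow(u, 2)) (Function('N')(u) = Mul(u, Add(u, u)) = Mul(u, Mul(2, u)) = Mul(2, Pow(u, 2)))
Add(Mul(Function('F')(5), Function('N')(-4)), Add(Mul(3, -1), Function('g')(2, 4))) = Add(Mul(5, Mul(2, Pow(-4, 2))), Add(Mul(3, -1), 1)) = Add(Mul(5, Mul(2, 16)), Add(-3, 1)) = Add(Mul(5, 32), -2) = Add(160, -2) = 158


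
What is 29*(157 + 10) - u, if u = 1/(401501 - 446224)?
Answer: 216593490/44723 ≈ 4843.0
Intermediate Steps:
u = -1/44723 (u = 1/(-44723) = -1/44723 ≈ -2.2360e-5)
29*(157 + 10) - u = 29*(157 + 10) - 1*(-1/44723) = 29*167 + 1/44723 = 4843 + 1/44723 = 216593490/44723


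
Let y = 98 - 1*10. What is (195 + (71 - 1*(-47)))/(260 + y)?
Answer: 313/348 ≈ 0.89943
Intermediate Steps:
y = 88 (y = 98 - 10 = 88)
(195 + (71 - 1*(-47)))/(260 + y) = (195 + (71 - 1*(-47)))/(260 + 88) = (195 + (71 + 47))/348 = (195 + 118)*(1/348) = 313*(1/348) = 313/348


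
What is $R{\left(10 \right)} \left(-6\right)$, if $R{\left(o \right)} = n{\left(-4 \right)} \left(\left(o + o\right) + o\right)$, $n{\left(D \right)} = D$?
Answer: $720$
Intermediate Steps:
$R{\left(o \right)} = - 12 o$ ($R{\left(o \right)} = - 4 \left(\left(o + o\right) + o\right) = - 4 \left(2 o + o\right) = - 4 \cdot 3 o = - 12 o$)
$R{\left(10 \right)} \left(-6\right) = \left(-12\right) 10 \left(-6\right) = \left(-120\right) \left(-6\right) = 720$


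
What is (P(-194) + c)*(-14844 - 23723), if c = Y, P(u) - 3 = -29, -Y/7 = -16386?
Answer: -4422709292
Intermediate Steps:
Y = 114702 (Y = -7*(-16386) = 114702)
P(u) = -26 (P(u) = 3 - 29 = -26)
c = 114702
(P(-194) + c)*(-14844 - 23723) = (-26 + 114702)*(-14844 - 23723) = 114676*(-38567) = -4422709292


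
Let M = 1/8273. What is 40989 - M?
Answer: 339101996/8273 ≈ 40989.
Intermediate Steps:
M = 1/8273 ≈ 0.00012088
40989 - M = 40989 - 1*1/8273 = 40989 - 1/8273 = 339101996/8273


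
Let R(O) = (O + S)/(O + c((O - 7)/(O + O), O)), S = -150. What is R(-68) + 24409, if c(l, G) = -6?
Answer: 903242/37 ≈ 24412.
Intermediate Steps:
R(O) = (-150 + O)/(-6 + O) (R(O) = (O - 150)/(O - 6) = (-150 + O)/(-6 + O))
R(-68) + 24409 = (-150 - 68)/(-6 - 68) + 24409 = -218/(-74) + 24409 = -1/74*(-218) + 24409 = 109/37 + 24409 = 903242/37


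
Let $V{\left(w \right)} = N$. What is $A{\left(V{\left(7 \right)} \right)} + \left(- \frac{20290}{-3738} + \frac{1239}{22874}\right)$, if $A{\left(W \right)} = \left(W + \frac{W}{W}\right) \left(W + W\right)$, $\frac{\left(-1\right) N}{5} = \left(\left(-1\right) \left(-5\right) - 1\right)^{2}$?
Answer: $\frac{540613408261}{42751506} \approx 12645.0$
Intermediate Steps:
$N = -80$ ($N = - 5 \left(\left(-1\right) \left(-5\right) - 1\right)^{2} = - 5 \left(5 - 1\right)^{2} = - 5 \cdot 4^{2} = \left(-5\right) 16 = -80$)
$V{\left(w \right)} = -80$
$A{\left(W \right)} = 2 W \left(1 + W\right)$ ($A{\left(W \right)} = \left(W + 1\right) 2 W = \left(1 + W\right) 2 W = 2 W \left(1 + W\right)$)
$A{\left(V{\left(7 \right)} \right)} + \left(- \frac{20290}{-3738} + \frac{1239}{22874}\right) = 2 \left(-80\right) \left(1 - 80\right) + \left(- \frac{20290}{-3738} + \frac{1239}{22874}\right) = 2 \left(-80\right) \left(-79\right) + \left(\left(-20290\right) \left(- \frac{1}{3738}\right) + 1239 \cdot \frac{1}{22874}\right) = 12640 + \left(\frac{10145}{1869} + \frac{1239}{22874}\right) = 12640 + \frac{234372421}{42751506} = \frac{540613408261}{42751506}$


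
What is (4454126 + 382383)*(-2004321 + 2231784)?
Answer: 1100126846667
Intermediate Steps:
(4454126 + 382383)*(-2004321 + 2231784) = 4836509*227463 = 1100126846667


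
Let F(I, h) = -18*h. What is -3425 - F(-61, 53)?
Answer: -2471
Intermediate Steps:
-3425 - F(-61, 53) = -3425 - (-18)*53 = -3425 - 1*(-954) = -3425 + 954 = -2471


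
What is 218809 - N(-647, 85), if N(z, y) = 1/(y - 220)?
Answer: 29539216/135 ≈ 2.1881e+5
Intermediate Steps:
N(z, y) = 1/(-220 + y)
218809 - N(-647, 85) = 218809 - 1/(-220 + 85) = 218809 - 1/(-135) = 218809 - 1*(-1/135) = 218809 + 1/135 = 29539216/135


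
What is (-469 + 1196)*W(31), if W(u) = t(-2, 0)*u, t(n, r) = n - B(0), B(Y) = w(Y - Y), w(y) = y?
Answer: -45074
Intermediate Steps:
B(Y) = 0 (B(Y) = Y - Y = 0)
t(n, r) = n (t(n, r) = n - 1*0 = n + 0 = n)
W(u) = -2*u
(-469 + 1196)*W(31) = (-469 + 1196)*(-2*31) = 727*(-62) = -45074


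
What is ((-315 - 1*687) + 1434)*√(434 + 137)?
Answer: 432*√571 ≈ 10323.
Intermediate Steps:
((-315 - 1*687) + 1434)*√(434 + 137) = ((-315 - 687) + 1434)*√571 = (-1002 + 1434)*√571 = 432*√571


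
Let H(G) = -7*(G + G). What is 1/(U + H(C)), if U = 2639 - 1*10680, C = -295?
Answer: -1/3911 ≈ -0.00025569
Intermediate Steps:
H(G) = -14*G
U = -8041 (U = 2639 - 10680 = -8041)
1/(U + H(C)) = 1/(-8041 - 14*(-295)) = 1/(-8041 + 4130) = 1/(-3911) = -1/3911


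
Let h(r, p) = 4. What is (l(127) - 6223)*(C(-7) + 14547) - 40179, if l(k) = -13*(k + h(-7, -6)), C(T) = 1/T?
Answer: -807369981/7 ≈ -1.1534e+8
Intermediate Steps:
l(k) = -52 - 13*k (l(k) = -13*(k + 4) = -13*(4 + k) = -52 - 13*k)
(l(127) - 6223)*(C(-7) + 14547) - 40179 = ((-52 - 13*127) - 6223)*(1/(-7) + 14547) - 40179 = ((-52 - 1651) - 6223)*(-1/7 + 14547) - 40179 = (-1703 - 6223)*(101828/7) - 40179 = -7926*101828/7 - 40179 = -807088728/7 - 40179 = -807369981/7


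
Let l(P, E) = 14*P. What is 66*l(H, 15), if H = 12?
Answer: 11088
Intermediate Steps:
66*l(H, 15) = 66*(14*12) = 66*168 = 11088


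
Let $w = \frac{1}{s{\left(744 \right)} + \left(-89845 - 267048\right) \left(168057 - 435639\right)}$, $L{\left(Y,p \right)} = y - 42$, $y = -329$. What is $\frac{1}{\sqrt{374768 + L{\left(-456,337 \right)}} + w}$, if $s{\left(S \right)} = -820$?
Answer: $- \frac{95498141906}{3414461368562120888785859891} + \frac{9119895107498513312836 \sqrt{374397}}{3414461368562120888785859891} \approx 0.0016343$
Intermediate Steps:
$L{\left(Y,p \right)} = -371$ ($L{\left(Y,p \right)} = -329 - 42 = -371$)
$w = \frac{1}{95498141906}$ ($w = \frac{1}{-820 + \left(-89845 - 267048\right) \left(168057 - 435639\right)} = \frac{1}{-820 - -95498142726} = \frac{1}{-820 + 95498142726} = \frac{1}{95498141906} \approx 1.0471 \cdot 10^{-11}$)
$\frac{1}{\sqrt{374768 + L{\left(-456,337 \right)}} + w} = \frac{1}{\sqrt{374768 - 371} + \frac{1}{95498141906}} = \frac{1}{\sqrt{374397} + \frac{1}{95498141906}} = \frac{1}{\frac{1}{95498141906} + \sqrt{374397}}$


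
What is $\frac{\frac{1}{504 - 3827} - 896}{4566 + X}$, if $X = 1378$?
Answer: $- \frac{2977409}{19751912} \approx -0.15074$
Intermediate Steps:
$\frac{\frac{1}{504 - 3827} - 896}{4566 + X} = \frac{\frac{1}{504 - 3827} - 896}{4566 + 1378} = \frac{\frac{1}{-3323} - 896}{5944} = \left(- \frac{1}{3323} - 896\right) \frac{1}{5944} = \left(- \frac{2977409}{3323}\right) \frac{1}{5944} = - \frac{2977409}{19751912}$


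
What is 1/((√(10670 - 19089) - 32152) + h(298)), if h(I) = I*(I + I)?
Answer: 145456/21157456355 - I*√8419/21157456355 ≈ 6.8749e-6 - 4.3368e-9*I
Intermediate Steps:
h(I) = 2*I² (h(I) = I*(2*I) = 2*I²)
1/((√(10670 - 19089) - 32152) + h(298)) = 1/((√(10670 - 19089) - 32152) + 2*298²) = 1/((√(-8419) - 32152) + 2*88804) = 1/((I*√8419 - 32152) + 177608) = 1/((-32152 + I*√8419) + 177608) = 1/(145456 + I*√8419)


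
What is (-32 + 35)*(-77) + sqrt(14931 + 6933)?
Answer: -231 + 2*sqrt(5466) ≈ -83.135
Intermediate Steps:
(-32 + 35)*(-77) + sqrt(14931 + 6933) = 3*(-77) + sqrt(21864) = -231 + 2*sqrt(5466)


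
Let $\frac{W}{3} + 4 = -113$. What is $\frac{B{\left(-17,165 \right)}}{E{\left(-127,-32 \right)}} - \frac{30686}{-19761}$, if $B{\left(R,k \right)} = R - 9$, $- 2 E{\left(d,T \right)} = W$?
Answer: $\frac{249826}{177849} \approx 1.4047$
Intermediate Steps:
$W = -351$ ($W = -12 + 3 \left(-113\right) = -12 - 339 = -351$)
$E{\left(d,T \right)} = \frac{351}{2}$ ($E{\left(d,T \right)} = \left(- \frac{1}{2}\right) \left(-351\right) = \frac{351}{2}$)
$B{\left(R,k \right)} = -9 + R$ ($B{\left(R,k \right)} = R - 9 = -9 + R$)
$\frac{B{\left(-17,165 \right)}}{E{\left(-127,-32 \right)}} - \frac{30686}{-19761} = \frac{-9 - 17}{\frac{351}{2}} - \frac{30686}{-19761} = \left(-26\right) \frac{2}{351} - - \frac{30686}{19761} = - \frac{4}{27} + \frac{30686}{19761} = \frac{249826}{177849}$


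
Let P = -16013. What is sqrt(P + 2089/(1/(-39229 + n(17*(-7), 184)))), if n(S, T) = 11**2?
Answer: 5*I*sqrt(3268505) ≈ 9039.5*I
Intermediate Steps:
n(S, T) = 121
sqrt(P + 2089/(1/(-39229 + n(17*(-7), 184)))) = sqrt(-16013 + 2089/(1/(-39229 + 121))) = sqrt(-16013 + 2089/(1/(-39108))) = sqrt(-16013 + 2089/(-1/39108)) = sqrt(-16013 + 2089*(-39108)) = sqrt(-16013 - 81696612) = sqrt(-81712625) = 5*I*sqrt(3268505)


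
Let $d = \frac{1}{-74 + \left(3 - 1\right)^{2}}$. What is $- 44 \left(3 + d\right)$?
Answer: $- \frac{4598}{35} \approx -131.37$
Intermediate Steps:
$d = - \frac{1}{70}$ ($d = \frac{1}{-74 + 2^{2}} = \frac{1}{-74 + 4} = \frac{1}{-70} = - \frac{1}{70} \approx -0.014286$)
$- 44 \left(3 + d\right) = - 44 \left(3 - \frac{1}{70}\right) = \left(-44\right) \frac{209}{70} = - \frac{4598}{35}$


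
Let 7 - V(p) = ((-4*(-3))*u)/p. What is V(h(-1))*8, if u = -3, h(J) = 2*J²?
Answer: 200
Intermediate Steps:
V(p) = 7 + 36/p (V(p) = 7 - -4*(-3)*(-3)/p = 7 - 12*(-3)/p = 7 - (-36)/p = 7 + 36/p)
V(h(-1))*8 = (7 + 36/((2*(-1)²)))*8 = (7 + 36/((2*1)))*8 = (7 + 36/2)*8 = (7 + 36*(½))*8 = (7 + 18)*8 = 25*8 = 200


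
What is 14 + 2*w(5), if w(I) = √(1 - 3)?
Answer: 14 + 2*I*√2 ≈ 14.0 + 2.8284*I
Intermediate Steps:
w(I) = I*√2 (w(I) = √(-2) = I*√2)
14 + 2*w(5) = 14 + 2*(I*√2) = 14 + 2*I*√2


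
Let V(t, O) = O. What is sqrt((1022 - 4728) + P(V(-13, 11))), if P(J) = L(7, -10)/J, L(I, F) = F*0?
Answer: I*sqrt(3706) ≈ 60.877*I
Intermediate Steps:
L(I, F) = 0
P(J) = 0 (P(J) = 0/J = 0)
sqrt((1022 - 4728) + P(V(-13, 11))) = sqrt((1022 - 4728) + 0) = sqrt(-3706 + 0) = sqrt(-3706) = I*sqrt(3706)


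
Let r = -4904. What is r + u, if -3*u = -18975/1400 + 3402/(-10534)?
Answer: -1445080305/294952 ≈ -4899.4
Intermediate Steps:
u = 1364303/294952 (u = -(-18975/1400 + 3402/(-10534))/3 = -(-18975*1/1400 + 3402*(-1/10534))/3 = -(-759/56 - 1701/5267)/3 = -1/3*(-4092909/294952) = 1364303/294952 ≈ 4.6255)
r + u = -4904 + 1364303/294952 = -1445080305/294952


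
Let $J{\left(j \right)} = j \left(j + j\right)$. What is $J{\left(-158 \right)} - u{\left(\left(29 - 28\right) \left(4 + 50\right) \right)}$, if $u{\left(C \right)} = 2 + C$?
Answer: $49872$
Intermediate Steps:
$J{\left(j \right)} = 2 j^{2}$ ($J{\left(j \right)} = j 2 j = 2 j^{2}$)
$J{\left(-158 \right)} - u{\left(\left(29 - 28\right) \left(4 + 50\right) \right)} = 2 \left(-158\right)^{2} - \left(2 + \left(29 - 28\right) \left(4 + 50\right)\right) = 2 \cdot 24964 - \left(2 + 1 \cdot 54\right) = 49928 - \left(2 + 54\right) = 49928 - 56 = 49872$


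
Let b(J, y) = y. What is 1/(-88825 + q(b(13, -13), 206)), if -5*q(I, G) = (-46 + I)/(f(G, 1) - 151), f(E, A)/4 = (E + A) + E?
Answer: -7505/666631566 ≈ -1.1258e-5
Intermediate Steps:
f(E, A) = 4*A + 8*E (f(E, A) = 4*((E + A) + E) = 4*((A + E) + E) = 4*(A + 2*E) = 4*A + 8*E)
q(I, G) = -(-46 + I)/(5*(-147 + 8*G)) (q(I, G) = -(-46 + I)/(5*((4*1 + 8*G) - 151)) = -(-46 + I)/(5*((4 + 8*G) - 151)) = -(-46 + I)/(5*(-147 + 8*G)))
1/(-88825 + q(b(13, -13), 206)) = 1/(-88825 + (46 - 1*(-13))/(5*(-147 + 8*206))) = 1/(-88825 + (46 + 13)/(5*(-147 + 1648))) = 1/(-88825 + (1/5)*59/1501) = 1/(-88825 + (1/5)*(1/1501)*59) = 1/(-88825 + 59/7505) = 1/(-666631566/7505) = -7505/666631566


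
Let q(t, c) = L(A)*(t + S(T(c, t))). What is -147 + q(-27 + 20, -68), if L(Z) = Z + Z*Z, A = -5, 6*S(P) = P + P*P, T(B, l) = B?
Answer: 44699/3 ≈ 14900.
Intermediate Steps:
S(P) = P/6 + P²/6 (S(P) = (P + P*P)/6 = (P + P²)/6 = P/6 + P²/6)
L(Z) = Z + Z²
q(t, c) = 20*t + 10*c*(1 + c)/3 (q(t, c) = (-5*(1 - 5))*(t + c*(1 + c)/6) = (-5*(-4))*(t + c*(1 + c)/6) = 20*(t + c*(1 + c)/6) = 20*t + 10*c*(1 + c)/3)
-147 + q(-27 + 20, -68) = -147 + (20*(-27 + 20) + (10/3)*(-68)*(1 - 68)) = -147 + (20*(-7) + (10/3)*(-68)*(-67)) = -147 + (-140 + 45560/3) = -147 + 45140/3 = 44699/3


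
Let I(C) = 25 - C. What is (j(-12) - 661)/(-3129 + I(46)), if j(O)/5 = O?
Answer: 103/450 ≈ 0.22889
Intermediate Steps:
j(O) = 5*O
(j(-12) - 661)/(-3129 + I(46)) = (5*(-12) - 661)/(-3129 + (25 - 1*46)) = (-60 - 661)/(-3129 + (25 - 46)) = -721/(-3129 - 21) = -721/(-3150) = -721*(-1/3150) = 103/450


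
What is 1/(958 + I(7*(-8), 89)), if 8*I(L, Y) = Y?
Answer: 8/7753 ≈ 0.0010319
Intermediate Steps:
I(L, Y) = Y/8
1/(958 + I(7*(-8), 89)) = 1/(958 + (⅛)*89) = 1/(958 + 89/8) = 1/(7753/8) = 8/7753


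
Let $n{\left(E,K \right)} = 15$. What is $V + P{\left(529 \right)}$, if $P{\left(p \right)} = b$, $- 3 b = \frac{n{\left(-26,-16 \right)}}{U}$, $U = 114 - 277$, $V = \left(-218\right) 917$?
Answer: $- \frac{32584673}{163} \approx -1.9991 \cdot 10^{5}$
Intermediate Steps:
$V = -199906$
$U = -163$ ($U = 114 - 277 = -163$)
$b = \frac{5}{163}$ ($b = - \frac{15 \frac{1}{-163}}{3} = - \frac{15 \left(- \frac{1}{163}\right)}{3} = \left(- \frac{1}{3}\right) \left(- \frac{15}{163}\right) = \frac{5}{163} \approx 0.030675$)
$P{\left(p \right)} = \frac{5}{163}$
$V + P{\left(529 \right)} = -199906 + \frac{5}{163} = - \frac{32584673}{163}$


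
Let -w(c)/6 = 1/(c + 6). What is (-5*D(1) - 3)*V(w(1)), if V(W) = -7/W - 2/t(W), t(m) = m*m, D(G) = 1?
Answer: -392/9 ≈ -43.556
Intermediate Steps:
w(c) = -6/(6 + c) (w(c) = -6/(c + 6) = -6/(6 + c))
t(m) = m²
V(W) = -7/W - 2/W²
(-5*D(1) - 3)*V(w(1)) = (-5*1 - 3)*((-2 - (-42)/(6 + 1))/(-6/(6 + 1))²) = (-5 - 3)*((-2 - (-42)/7)/(-6/7)²) = -8*(-2 - (-42)/7)/(-6*⅐)² = -8*(-2 - 7*(-6/7))/(-6/7)² = -98*(-2 + 6)/9 = -98*4/9 = -8*49/9 = -392/9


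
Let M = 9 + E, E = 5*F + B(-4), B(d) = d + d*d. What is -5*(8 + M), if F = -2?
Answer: -95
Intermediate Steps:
B(d) = d + d²
E = 2 (E = 5*(-2) - 4*(1 - 4) = -10 - 4*(-3) = -10 + 12 = 2)
M = 11 (M = 9 + 2 = 11)
-5*(8 + M) = -5*(8 + 11) = -5*19 = -95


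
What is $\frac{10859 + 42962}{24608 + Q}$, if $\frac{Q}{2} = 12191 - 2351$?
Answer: $\frac{53821}{44288} \approx 1.2153$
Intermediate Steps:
$Q = 19680$ ($Q = 2 \left(12191 - 2351\right) = 2 \cdot 9840 = 19680$)
$\frac{10859 + 42962}{24608 + Q} = \frac{10859 + 42962}{24608 + 19680} = \frac{53821}{44288}$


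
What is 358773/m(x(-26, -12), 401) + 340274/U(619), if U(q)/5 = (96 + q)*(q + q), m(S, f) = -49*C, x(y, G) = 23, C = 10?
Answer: -14433715889/19715150 ≈ -732.11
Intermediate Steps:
m(S, f) = -490 (m(S, f) = -49*10 = -490)
U(q) = 10*q*(96 + q) (U(q) = 5*((96 + q)*(q + q)) = 5*((96 + q)*(2*q)) = 5*(2*q*(96 + q)) = 10*q*(96 + q))
358773/m(x(-26, -12), 401) + 340274/U(619) = 358773/(-490) + 340274/((10*619*(96 + 619))) = 358773*(-1/490) + 340274/((10*619*715)) = -358773/490 + 340274/4425850 = -358773/490 + 340274*(1/4425850) = -358773/490 + 15467/201175 = -14433715889/19715150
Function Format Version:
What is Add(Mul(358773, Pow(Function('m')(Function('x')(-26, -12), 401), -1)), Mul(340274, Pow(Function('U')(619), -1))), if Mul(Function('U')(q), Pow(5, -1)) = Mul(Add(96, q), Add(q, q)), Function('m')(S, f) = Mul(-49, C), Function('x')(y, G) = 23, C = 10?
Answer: Rational(-14433715889, 19715150) ≈ -732.11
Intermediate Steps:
Function('m')(S, f) = -490 (Function('m')(S, f) = Mul(-49, 10) = -490)
Function('U')(q) = Mul(10, q, Add(96, q)) (Function('U')(q) = Mul(5, Mul(Add(96, q), Add(q, q))) = Mul(5, Mul(Add(96, q), Mul(2, q))) = Mul(5, Mul(2, q, Add(96, q))) = Mul(10, q, Add(96, q)))
Add(Mul(358773, Pow(Function('m')(Function('x')(-26, -12), 401), -1)), Mul(340274, Pow(Function('U')(619), -1))) = Add(Mul(358773, Pow(-490, -1)), Mul(340274, Pow(Mul(10, 619, Add(96, 619)), -1))) = Add(Mul(358773, Rational(-1, 490)), Mul(340274, Pow(Mul(10, 619, 715), -1))) = Add(Rational(-358773, 490), Mul(340274, Pow(4425850, -1))) = Add(Rational(-358773, 490), Mul(340274, Rational(1, 4425850))) = Add(Rational(-358773, 490), Rational(15467, 201175)) = Rational(-14433715889, 19715150)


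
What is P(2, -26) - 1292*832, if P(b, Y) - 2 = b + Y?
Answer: -1074966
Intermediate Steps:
P(b, Y) = 2 + Y + b (P(b, Y) = 2 + (b + Y) = 2 + (Y + b) = 2 + Y + b)
P(2, -26) - 1292*832 = (2 - 26 + 2) - 1292*832 = -22 - 1074944 = -1074966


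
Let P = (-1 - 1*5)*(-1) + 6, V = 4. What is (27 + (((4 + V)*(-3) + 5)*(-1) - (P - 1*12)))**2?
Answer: 2116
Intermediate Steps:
P = 12 (P = (-1 - 5)*(-1) + 6 = -6*(-1) + 6 = 6 + 6 = 12)
(27 + (((4 + V)*(-3) + 5)*(-1) - (P - 1*12)))**2 = (27 + (((4 + 4)*(-3) + 5)*(-1) - (12 - 1*12)))**2 = (27 + ((8*(-3) + 5)*(-1) - (12 - 12)))**2 = (27 + ((-24 + 5)*(-1) - 1*0))**2 = (27 + (-19*(-1) + 0))**2 = (27 + (19 + 0))**2 = (27 + 19)**2 = 46**2 = 2116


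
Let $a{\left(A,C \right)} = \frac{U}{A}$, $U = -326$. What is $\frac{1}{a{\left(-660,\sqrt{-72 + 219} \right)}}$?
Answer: $\frac{330}{163} \approx 2.0245$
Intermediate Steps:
$a{\left(A,C \right)} = - \frac{326}{A}$
$\frac{1}{a{\left(-660,\sqrt{-72 + 219} \right)}} = \frac{1}{\left(-326\right) \frac{1}{-660}} = \frac{1}{\left(-326\right) \left(- \frac{1}{660}\right)} = \frac{1}{\frac{163}{330}} = \frac{330}{163}$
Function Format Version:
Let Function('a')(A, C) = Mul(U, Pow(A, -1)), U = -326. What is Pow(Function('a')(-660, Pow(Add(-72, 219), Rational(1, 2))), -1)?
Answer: Rational(330, 163) ≈ 2.0245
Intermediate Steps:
Function('a')(A, C) = Mul(-326, Pow(A, -1))
Pow(Function('a')(-660, Pow(Add(-72, 219), Rational(1, 2))), -1) = Pow(Mul(-326, Pow(-660, -1)), -1) = Pow(Mul(-326, Rational(-1, 660)), -1) = Pow(Rational(163, 330), -1) = Rational(330, 163)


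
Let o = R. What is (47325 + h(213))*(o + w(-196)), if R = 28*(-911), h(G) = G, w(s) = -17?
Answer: -1213407450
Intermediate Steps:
R = -25508
o = -25508
(47325 + h(213))*(o + w(-196)) = (47325 + 213)*(-25508 - 17) = 47538*(-25525) = -1213407450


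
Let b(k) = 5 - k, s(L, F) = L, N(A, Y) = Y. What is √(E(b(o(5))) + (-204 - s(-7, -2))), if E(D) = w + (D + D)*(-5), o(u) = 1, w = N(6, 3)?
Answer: 3*I*√26 ≈ 15.297*I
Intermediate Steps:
w = 3
E(D) = 3 - 10*D (E(D) = 3 + (D + D)*(-5) = 3 + (2*D)*(-5) = 3 - 10*D)
√(E(b(o(5))) + (-204 - s(-7, -2))) = √((3 - 10*(5 - 1*1)) + (-204 - 1*(-7))) = √((3 - 10*(5 - 1)) + (-204 + 7)) = √((3 - 10*4) - 197) = √((3 - 40) - 197) = √(-37 - 197) = √(-234) = 3*I*√26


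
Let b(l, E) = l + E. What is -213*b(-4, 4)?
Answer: 0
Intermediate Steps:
b(l, E) = E + l
-213*b(-4, 4) = -213*(4 - 4) = -213*0 = 0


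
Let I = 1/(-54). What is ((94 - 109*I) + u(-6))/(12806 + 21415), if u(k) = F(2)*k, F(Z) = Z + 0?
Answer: 4537/1847934 ≈ 0.0024552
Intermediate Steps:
F(Z) = Z
I = -1/54 ≈ -0.018519
u(k) = 2*k
((94 - 109*I) + u(-6))/(12806 + 21415) = ((94 - 109*(-1/54)) + 2*(-6))/(12806 + 21415) = ((94 + 109/54) - 12)/34221 = (5185/54 - 12)*(1/34221) = (4537/54)*(1/34221) = 4537/1847934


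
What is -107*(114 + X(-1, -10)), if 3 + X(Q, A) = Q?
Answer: -11770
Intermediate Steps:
X(Q, A) = -3 + Q
-107*(114 + X(-1, -10)) = -107*(114 + (-3 - 1)) = -107*(114 - 4) = -107*110 = -11770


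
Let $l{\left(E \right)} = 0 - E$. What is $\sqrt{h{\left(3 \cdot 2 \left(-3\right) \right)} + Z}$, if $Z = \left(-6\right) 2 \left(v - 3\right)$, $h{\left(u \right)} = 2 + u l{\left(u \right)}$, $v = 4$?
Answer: $i \sqrt{334} \approx 18.276 i$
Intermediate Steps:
$l{\left(E \right)} = - E$
$h{\left(u \right)} = 2 - u^{2}$ ($h{\left(u \right)} = 2 + u \left(- u\right) = 2 - u^{2}$)
$Z = -12$ ($Z = \left(-6\right) 2 \left(4 - 3\right) = \left(-12\right) 1 = -12$)
$\sqrt{h{\left(3 \cdot 2 \left(-3\right) \right)} + Z} = \sqrt{\left(2 - \left(3 \cdot 2 \left(-3\right)\right)^{2}\right) - 12} = \sqrt{\left(2 - \left(6 \left(-3\right)\right)^{2}\right) - 12} = \sqrt{\left(2 - \left(-18\right)^{2}\right) - 12} = \sqrt{\left(2 - 324\right) - 12} = \sqrt{-322 - 12} = \sqrt{-334} = i \sqrt{334}$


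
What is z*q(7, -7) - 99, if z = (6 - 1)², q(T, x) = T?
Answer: 76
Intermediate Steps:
z = 25 (z = 5² = 25)
z*q(7, -7) - 99 = 25*7 - 99 = 175 - 99 = 76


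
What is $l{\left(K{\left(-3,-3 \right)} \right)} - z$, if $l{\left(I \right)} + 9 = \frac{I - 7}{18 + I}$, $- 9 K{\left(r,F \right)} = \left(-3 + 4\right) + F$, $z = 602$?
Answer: $- \frac{100265}{164} \approx -611.37$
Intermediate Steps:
$K{\left(r,F \right)} = - \frac{1}{9} - \frac{F}{9}$ ($K{\left(r,F \right)} = - \frac{\left(-3 + 4\right) + F}{9} = - \frac{1 + F}{9} = - \frac{1}{9} - \frac{F}{9}$)
$l{\left(I \right)} = -9 + \frac{-7 + I}{18 + I}$ ($l{\left(I \right)} = -9 + \frac{I - 7}{18 + I} = -9 + \frac{-7 + I}{18 + I}$)
$l{\left(K{\left(-3,-3 \right)} \right)} - z = \frac{-169 - 8 \left(- \frac{1}{9} - - \frac{1}{3}\right)}{18 - - \frac{2}{9}} - 602 = \frac{-169 - 8 \left(- \frac{1}{9} + \frac{1}{3}\right)}{18 + \left(- \frac{1}{9} + \frac{1}{3}\right)} - 602 = \frac{-169 - \frac{16}{9}}{18 + \frac{2}{9}} - 602 = \frac{-169 - \frac{16}{9}}{\frac{164}{9}} - 602 = \frac{9}{164} \left(- \frac{1537}{9}\right) - 602 = - \frac{1537}{164} - 602 = - \frac{100265}{164}$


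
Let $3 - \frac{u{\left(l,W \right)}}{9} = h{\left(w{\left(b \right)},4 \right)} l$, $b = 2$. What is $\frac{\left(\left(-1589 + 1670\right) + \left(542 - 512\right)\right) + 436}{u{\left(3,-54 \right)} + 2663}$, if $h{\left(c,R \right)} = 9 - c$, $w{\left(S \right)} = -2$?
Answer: $\frac{547}{2393} \approx 0.22858$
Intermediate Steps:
$u{\left(l,W \right)} = 27 - 99 l$ ($u{\left(l,W \right)} = 27 - 9 \left(9 - -2\right) l = 27 - 9 \left(9 + 2\right) l = 27 - 9 \cdot 11 l = 27 - 99 l$)
$\frac{\left(\left(-1589 + 1670\right) + \left(542 - 512\right)\right) + 436}{u{\left(3,-54 \right)} + 2663} = \frac{\left(\left(-1589 + 1670\right) + \left(542 - 512\right)\right) + 436}{\left(27 - 297\right) + 2663} = \frac{\left(81 + 30\right) + 436}{\left(27 - 297\right) + 2663} = \frac{111 + 436}{-270 + 2663} = \frac{547}{2393}$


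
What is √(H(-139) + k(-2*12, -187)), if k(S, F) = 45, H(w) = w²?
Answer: √19366 ≈ 139.16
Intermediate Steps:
√(H(-139) + k(-2*12, -187)) = √((-139)² + 45) = √(19321 + 45) = √19366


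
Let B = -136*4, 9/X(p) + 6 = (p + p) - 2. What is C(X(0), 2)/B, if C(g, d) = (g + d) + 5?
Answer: -47/4352 ≈ -0.010800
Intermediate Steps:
X(p) = 9/(-8 + 2*p) (X(p) = 9/(-6 + ((p + p) - 2)) = 9/(-6 + (2*p - 2)) = 9/(-6 + (-2 + 2*p)) = 9/(-8 + 2*p))
C(g, d) = 5 + d + g (C(g, d) = (d + g) + 5 = 5 + d + g)
B = -544
C(X(0), 2)/B = (5 + 2 + 9/(2*(-4 + 0)))/(-544) = (5 + 2 + (9/2)/(-4))*(-1/544) = (5 + 2 + (9/2)*(-¼))*(-1/544) = (5 + 2 - 9/8)*(-1/544) = (47/8)*(-1/544) = -47/4352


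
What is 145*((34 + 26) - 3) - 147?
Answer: 8118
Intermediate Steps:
145*((34 + 26) - 3) - 147 = 145*(60 - 3) - 147 = 145*57 - 147 = 8265 - 147 = 8118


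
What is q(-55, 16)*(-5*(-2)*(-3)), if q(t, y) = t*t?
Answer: -90750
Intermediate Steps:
q(t, y) = t²
q(-55, 16)*(-5*(-2)*(-3)) = (-55)²*(-5*(-2)*(-3)) = 3025*(10*(-3)) = 3025*(-30) = -90750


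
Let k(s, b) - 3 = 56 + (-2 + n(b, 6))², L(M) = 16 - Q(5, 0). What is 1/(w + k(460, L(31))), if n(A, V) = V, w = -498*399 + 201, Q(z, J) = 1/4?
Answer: -1/198426 ≈ -5.0397e-6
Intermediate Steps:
Q(z, J) = ¼
w = -198501 (w = -198702 + 201 = -198501)
L(M) = 63/4 (L(M) = 16 - 1*¼ = 16 - ¼ = 63/4)
k(s, b) = 75 (k(s, b) = 3 + (56 + (-2 + 6)²) = 3 + (56 + 4²) = 3 + (56 + 16) = 3 + 72 = 75)
1/(w + k(460, L(31))) = 1/(-198501 + 75) = 1/(-198426) = -1/198426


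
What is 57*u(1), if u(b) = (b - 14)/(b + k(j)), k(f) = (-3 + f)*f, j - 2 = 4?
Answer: -39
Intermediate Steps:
j = 6 (j = 2 + 4 = 6)
k(f) = f*(-3 + f)
u(b) = (-14 + b)/(18 + b) (u(b) = (b - 14)/(b + 6*(-3 + 6)) = (-14 + b)/(b + 6*3) = (-14 + b)/(b + 18) = (-14 + b)/(18 + b))
57*u(1) = 57*((-14 + 1)/(18 + 1)) = 57*(-13/19) = -39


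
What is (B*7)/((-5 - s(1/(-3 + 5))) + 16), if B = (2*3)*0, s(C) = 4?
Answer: 0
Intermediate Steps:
B = 0 (B = 6*0 = 0)
(B*7)/((-5 - s(1/(-3 + 5))) + 16) = (0*7)/((-5 - 1*4) + 16) = 0/((-5 - 4) + 16) = 0/(-9 + 16) = 0/7 = 0*(1/7) = 0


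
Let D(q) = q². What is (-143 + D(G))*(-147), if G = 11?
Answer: 3234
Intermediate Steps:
(-143 + D(G))*(-147) = (-143 + 11²)*(-147) = (-143 + 121)*(-147) = -22*(-147) = 3234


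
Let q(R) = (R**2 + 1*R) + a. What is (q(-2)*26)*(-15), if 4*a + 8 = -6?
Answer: 585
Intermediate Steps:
a = -7/2 (a = -2 + (1/4)*(-6) = -2 - 3/2 = -7/2 ≈ -3.5000)
q(R) = -7/2 + R + R**2 (q(R) = (R**2 + 1*R) - 7/2 = (R**2 + R) - 7/2 = (R + R**2) - 7/2 = -7/2 + R + R**2)
(q(-2)*26)*(-15) = ((-7/2 - 2 + (-2)**2)*26)*(-15) = ((-7/2 - 2 + 4)*26)*(-15) = -3/2*26*(-15) = -39*(-15) = 585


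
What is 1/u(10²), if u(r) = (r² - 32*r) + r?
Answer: 1/6900 ≈ 0.00014493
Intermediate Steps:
u(r) = r² - 31*r
1/u(10²) = 1/(10²*(-31 + 10²)) = 1/(100*(-31 + 100)) = 1/(100*69) = 1/6900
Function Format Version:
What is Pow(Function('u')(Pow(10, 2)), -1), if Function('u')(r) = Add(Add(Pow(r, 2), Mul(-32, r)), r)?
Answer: Rational(1, 6900) ≈ 0.00014493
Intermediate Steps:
Function('u')(r) = Add(Pow(r, 2), Mul(-31, r))
Pow(Function('u')(Pow(10, 2)), -1) = Pow(Mul(Pow(10, 2), Add(-31, Pow(10, 2))), -1) = Pow(Mul(100, Add(-31, 100)), -1) = Pow(Mul(100, 69), -1) = Pow(6900, -1) = Rational(1, 6900)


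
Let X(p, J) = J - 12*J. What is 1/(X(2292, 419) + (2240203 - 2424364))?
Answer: -1/188770 ≈ -5.2975e-6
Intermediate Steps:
X(p, J) = -11*J
1/(X(2292, 419) + (2240203 - 2424364)) = 1/(-11*419 + (2240203 - 2424364)) = 1/(-4609 - 184161) = 1/(-188770) = -1/188770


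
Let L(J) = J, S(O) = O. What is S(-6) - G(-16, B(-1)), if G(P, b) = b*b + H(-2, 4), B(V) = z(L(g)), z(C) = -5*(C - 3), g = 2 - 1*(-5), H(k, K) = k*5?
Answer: -396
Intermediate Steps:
H(k, K) = 5*k
g = 7 (g = 2 + 5 = 7)
z(C) = 15 - 5*C (z(C) = -5*(-3 + C) = 15 - 5*C)
B(V) = -20 (B(V) = 15 - 5*7 = 15 - 35 = -20)
G(P, b) = -10 + b² (G(P, b) = b*b + 5*(-2) = b² - 10 = -10 + b²)
S(-6) - G(-16, B(-1)) = -6 - (-10 + (-20)²) = -6 - (-10 + 400) = -6 - 1*390 = -6 - 390 = -396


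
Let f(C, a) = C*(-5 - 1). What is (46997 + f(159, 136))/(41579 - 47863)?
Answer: -46043/6284 ≈ -7.3270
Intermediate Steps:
f(C, a) = -6*C (f(C, a) = C*(-6) = -6*C)
(46997 + f(159, 136))/(41579 - 47863) = (46997 - 6*159)/(41579 - 47863) = (46997 - 954)/(-6284) = 46043*(-1/6284) = -46043/6284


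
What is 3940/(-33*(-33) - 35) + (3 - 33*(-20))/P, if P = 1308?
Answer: 975387/229772 ≈ 4.2450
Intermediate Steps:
3940/(-33*(-33) - 35) + (3 - 33*(-20))/P = 3940/(-33*(-33) - 35) + (3 - 33*(-20))/1308 = 3940/(1089 - 35) + (3 + 660)*(1/1308) = 3940/1054 + 663*(1/1308) = 3940*(1/1054) + 221/436 = 1970/527 + 221/436 = 975387/229772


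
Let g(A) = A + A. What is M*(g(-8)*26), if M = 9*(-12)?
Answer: 44928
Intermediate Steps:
g(A) = 2*A
M = -108
M*(g(-8)*26) = -108*2*(-8)*26 = -(-1728)*26 = -108*(-416) = 44928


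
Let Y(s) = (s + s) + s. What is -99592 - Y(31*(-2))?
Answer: -99406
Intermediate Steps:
Y(s) = 3*s (Y(s) = 2*s + s = 3*s)
-99592 - Y(31*(-2)) = -99592 - 3*31*(-2) = -99592 - 3*(-62) = -99592 - 1*(-186) = -99592 + 186 = -99406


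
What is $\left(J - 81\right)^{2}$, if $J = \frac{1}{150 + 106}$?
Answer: $\frac{429940225}{65536} \approx 6560.4$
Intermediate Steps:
$J = \frac{1}{256} \approx 0.0039063$
$\left(J - 81\right)^{2} = \left(\frac{1}{256} - 81\right)^{2} = \left(- \frac{20735}{256}\right)^{2} = \frac{429940225}{65536}$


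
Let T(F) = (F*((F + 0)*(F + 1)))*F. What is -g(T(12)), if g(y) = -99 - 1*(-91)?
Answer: 8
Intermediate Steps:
T(F) = F³*(1 + F) (T(F) = (F*(F*(1 + F)))*F = (F²*(1 + F))*F = F³*(1 + F))
g(y) = -8 (g(y) = -99 + 91 = -8)
-g(T(12)) = -1*(-8) = 8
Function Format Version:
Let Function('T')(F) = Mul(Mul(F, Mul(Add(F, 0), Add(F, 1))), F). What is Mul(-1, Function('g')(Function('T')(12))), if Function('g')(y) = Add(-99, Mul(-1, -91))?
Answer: 8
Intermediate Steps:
Function('T')(F) = Mul(Pow(F, 3), Add(1, F)) (Function('T')(F) = Mul(Mul(F, Mul(F, Add(1, F))), F) = Mul(Mul(Pow(F, 2), Add(1, F)), F) = Mul(Pow(F, 3), Add(1, F)))
Function('g')(y) = -8 (Function('g')(y) = Add(-99, 91) = -8)
Mul(-1, Function('g')(Function('T')(12))) = Mul(-1, -8) = 8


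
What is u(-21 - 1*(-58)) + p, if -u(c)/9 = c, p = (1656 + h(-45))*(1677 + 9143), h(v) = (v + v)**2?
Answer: 105559587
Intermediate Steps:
h(v) = 4*v**2 (h(v) = (2*v)**2 = 4*v**2)
p = 105559920 (p = (1656 + 4*(-45)**2)*(1677 + 9143) = (1656 + 4*2025)*10820 = (1656 + 8100)*10820 = 9756*10820 = 105559920)
u(c) = -9*c
u(-21 - 1*(-58)) + p = -9*(-21 - 1*(-58)) + 105559920 = -9*(-21 + 58) + 105559920 = -9*37 + 105559920 = -333 + 105559920 = 105559587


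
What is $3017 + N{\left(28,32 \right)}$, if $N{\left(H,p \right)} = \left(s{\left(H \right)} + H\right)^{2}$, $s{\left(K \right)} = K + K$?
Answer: $10073$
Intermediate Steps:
$s{\left(K \right)} = 2 K$
$N{\left(H,p \right)} = 9 H^{2}$ ($N{\left(H,p \right)} = \left(2 H + H\right)^{2} = \left(3 H\right)^{2} = 9 H^{2}$)
$3017 + N{\left(28,32 \right)} = 3017 + 9 \cdot 28^{2} = 3017 + 9 \cdot 784 = 3017 + 7056 = 10073$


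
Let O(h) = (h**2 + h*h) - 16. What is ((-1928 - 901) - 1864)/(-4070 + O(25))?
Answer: 4693/2836 ≈ 1.6548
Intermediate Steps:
O(h) = -16 + 2*h**2 (O(h) = (h**2 + h**2) - 16 = 2*h**2 - 16 = -16 + 2*h**2)
((-1928 - 901) - 1864)/(-4070 + O(25)) = ((-1928 - 901) - 1864)/(-4070 + (-16 + 2*25**2)) = (-2829 - 1864)/(-4070 + (-16 + 2*625)) = -4693/(-4070 + (-16 + 1250)) = -4693/(-4070 + 1234) = -4693/(-2836) = -4693*(-1/2836) = 4693/2836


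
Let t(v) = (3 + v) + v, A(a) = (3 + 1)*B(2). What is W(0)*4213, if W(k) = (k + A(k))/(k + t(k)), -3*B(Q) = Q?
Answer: -33704/9 ≈ -3744.9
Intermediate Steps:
B(Q) = -Q/3
A(a) = -8/3 (A(a) = (3 + 1)*(-⅓*2) = 4*(-⅔) = -8/3)
t(v) = 3 + 2*v
W(k) = (-8/3 + k)/(3 + 3*k) (W(k) = (k - 8/3)/(k + (3 + 2*k)) = (-8/3 + k)/(3 + 3*k))
W(0)*4213 = ((-8 + 3*0)/(9*(1 + 0)))*4213 = ((⅑)*(-8 + 0)/1)*4213 = ((⅑)*1*(-8))*4213 = -8/9*4213 = -33704/9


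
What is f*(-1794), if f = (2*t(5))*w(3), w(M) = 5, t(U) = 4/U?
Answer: -14352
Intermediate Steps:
f = 8 (f = (2*(4/5))*5 = (8/5)*5 = 8)
f*(-1794) = 8*(-1794) = -14352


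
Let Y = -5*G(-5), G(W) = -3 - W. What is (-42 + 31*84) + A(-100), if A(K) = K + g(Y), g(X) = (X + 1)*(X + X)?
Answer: 2642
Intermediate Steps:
Y = -10 (Y = -5*(-3 - 1*(-5)) = -5*(-3 + 5) = -5*2 = -10)
g(X) = 2*X*(1 + X) (g(X) = (1 + X)*(2*X) = 2*X*(1 + X))
A(K) = 180 + K (A(K) = K + 2*(-10)*(1 - 10) = K + 2*(-10)*(-9) = K + 180 = 180 + K)
(-42 + 31*84) + A(-100) = (-42 + 31*84) + (180 - 100) = (-42 + 2604) + 80 = 2562 + 80 = 2642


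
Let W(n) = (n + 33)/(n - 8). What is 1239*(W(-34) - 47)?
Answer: -116407/2 ≈ -58204.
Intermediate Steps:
W(n) = (33 + n)/(-8 + n)
1239*(W(-34) - 47) = 1239*((33 - 34)/(-8 - 34) - 47) = 1239*(-1/(-42) - 47) = 1239*(-1/42*(-1) - 47) = 1239*(1/42 - 47) = 1239*(-1973/42) = -116407/2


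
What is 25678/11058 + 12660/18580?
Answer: 15427288/5136441 ≈ 3.0035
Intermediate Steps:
25678/11058 + 12660/18580 = 25678*(1/11058) + 12660*(1/18580) = 12839/5529 + 633/929 = 15427288/5136441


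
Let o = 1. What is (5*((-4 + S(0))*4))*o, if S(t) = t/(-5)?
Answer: -80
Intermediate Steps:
S(t) = -t/5 (S(t) = t*(-1/5) = -t/5)
(5*((-4 + S(0))*4))*o = (5*((-4 - 1/5*0)*4))*1 = (5*((-4 + 0)*4))*1 = (5*(-4*4))*1 = (5*(-16))*1 = -80*1 = -80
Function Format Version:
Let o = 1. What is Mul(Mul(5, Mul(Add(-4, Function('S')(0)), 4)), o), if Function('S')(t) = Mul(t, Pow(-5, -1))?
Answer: -80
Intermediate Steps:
Function('S')(t) = Mul(Rational(-1, 5), t) (Function('S')(t) = Mul(t, Rational(-1, 5)) = Mul(Rational(-1, 5), t))
Mul(Mul(5, Mul(Add(-4, Function('S')(0)), 4)), o) = Mul(Mul(5, Mul(Add(-4, Mul(Rational(-1, 5), 0)), 4)), 1) = Mul(Mul(5, Mul(Add(-4, 0), 4)), 1) = Mul(Mul(5, Mul(-4, 4)), 1) = Mul(Mul(5, -16), 1) = Mul(-80, 1) = -80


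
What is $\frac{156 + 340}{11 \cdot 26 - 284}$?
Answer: $248$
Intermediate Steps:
$\frac{156 + 340}{11 \cdot 26 - 284} = \frac{496}{286 - 284} = \frac{496}{2} = 496 \cdot \frac{1}{2} = 248$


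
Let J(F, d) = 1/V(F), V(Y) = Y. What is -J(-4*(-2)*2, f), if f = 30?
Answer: -1/16 ≈ -0.062500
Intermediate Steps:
J(F, d) = 1/F
-J(-4*(-2)*2, f) = -1/(-4*(-2)*2) = -1/(8*2) = -1/16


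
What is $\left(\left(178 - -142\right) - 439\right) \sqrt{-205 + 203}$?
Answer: $- 119 i \sqrt{2} \approx - 168.29 i$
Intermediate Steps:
$\left(\left(178 - -142\right) - 439\right) \sqrt{-205 + 203} = \left(\left(178 + 142\right) - 439\right) \sqrt{-2} = \left(320 - 439\right) i \sqrt{2} = - 119 i \sqrt{2}$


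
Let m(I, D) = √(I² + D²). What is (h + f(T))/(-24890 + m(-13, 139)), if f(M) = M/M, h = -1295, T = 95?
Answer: 3220766/61949261 + 647*√19490/309746305 ≈ 0.052282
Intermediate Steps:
f(M) = 1
m(I, D) = √(D² + I²)
(h + f(T))/(-24890 + m(-13, 139)) = (-1295 + 1)/(-24890 + √(139² + (-13)²)) = -1294/(-24890 + √(19321 + 169)) = -1294/(-24890 + √19490)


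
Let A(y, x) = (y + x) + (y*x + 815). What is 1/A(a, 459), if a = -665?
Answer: -1/304626 ≈ -3.2827e-6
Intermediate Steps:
A(y, x) = 815 + x + y + x*y (A(y, x) = (x + y) + (x*y + 815) = (x + y) + (815 + x*y) = 815 + x + y + x*y)
1/A(a, 459) = 1/(815 + 459 - 665 + 459*(-665)) = 1/(815 + 459 - 665 - 305235) = 1/(-304626) = -1/304626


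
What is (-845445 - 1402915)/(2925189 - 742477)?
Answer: -281045/272839 ≈ -1.0301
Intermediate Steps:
(-845445 - 1402915)/(2925189 - 742477) = -2248360/2182712 = -2248360*1/2182712 = -281045/272839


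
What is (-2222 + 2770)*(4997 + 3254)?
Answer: 4521548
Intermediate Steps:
(-2222 + 2770)*(4997 + 3254) = 548*8251 = 4521548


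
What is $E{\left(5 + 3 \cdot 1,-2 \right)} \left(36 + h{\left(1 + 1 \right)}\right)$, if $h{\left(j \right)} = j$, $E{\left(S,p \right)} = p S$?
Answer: $-608$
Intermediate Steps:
$E{\left(S,p \right)} = S p$
$E{\left(5 + 3 \cdot 1,-2 \right)} \left(36 + h{\left(1 + 1 \right)}\right) = \left(5 + 3 \cdot 1\right) \left(-2\right) \left(36 + \left(1 + 1\right)\right) = \left(5 + 3\right) \left(-2\right) \left(36 + 2\right) = 8 \left(-2\right) 38 = \left(-16\right) 38 = -608$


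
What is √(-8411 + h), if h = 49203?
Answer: 2*√10198 ≈ 201.97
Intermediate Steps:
√(-8411 + h) = √(-8411 + 49203) = √40792 = 2*√10198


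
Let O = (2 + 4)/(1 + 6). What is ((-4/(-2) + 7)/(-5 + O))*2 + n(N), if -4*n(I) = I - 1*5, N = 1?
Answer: -97/29 ≈ -3.3448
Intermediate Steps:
n(I) = 5/4 - I/4 (n(I) = -(I - 1*5)/4 = -(I - 5)/4 = -(-5 + I)/4 = 5/4 - I/4)
O = 6/7 ≈ 0.85714
((-4/(-2) + 7)/(-5 + O))*2 + n(N) = ((-4/(-2) + 7)/(-5 + 6/7))*2 + (5/4 - ¼*1) = ((-4*(-½) + 7)/(-29/7))*2 + (5/4 - ¼) = ((2 + 7)*(-7/29))*2 + 1 = (9*(-7/29))*2 + 1 = -63/29*2 + 1 = -126/29 + 1 = -97/29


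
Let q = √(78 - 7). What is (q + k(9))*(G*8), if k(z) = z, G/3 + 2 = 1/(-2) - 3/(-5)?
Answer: -2052/5 - 228*√71/5 ≈ -794.63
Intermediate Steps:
q = √71 ≈ 8.4261
G = -57/10 (G = -6 + 3*(1/(-2) - 3/(-5)) = -6 + 3*(1*(-½) - 3*(-⅕)) = -6 + 3*(-½ + ⅗) = -6 + 3*(⅒) = -6 + 3/10 = -57/10 ≈ -5.7000)
(q + k(9))*(G*8) = (√71 + 9)*(-57/10*8) = (9 + √71)*(-228/5) = -2052/5 - 228*√71/5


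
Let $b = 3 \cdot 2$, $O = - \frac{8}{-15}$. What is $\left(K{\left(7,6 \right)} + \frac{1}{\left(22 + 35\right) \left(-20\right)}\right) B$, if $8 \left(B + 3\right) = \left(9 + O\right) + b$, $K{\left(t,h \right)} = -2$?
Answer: $\frac{289687}{136800} \approx 2.1176$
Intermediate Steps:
$O = \frac{8}{15}$ ($O = \left(-8\right) \left(- \frac{1}{15}\right) = \frac{8}{15} \approx 0.53333$)
$b = 6$
$B = - \frac{127}{120}$ ($B = -3 + \frac{\left(9 + \frac{8}{15}\right) + 6}{8} = -3 + \frac{\frac{143}{15} + 6}{8} = -3 + \frac{1}{8} \cdot \frac{233}{15} = -3 + \frac{233}{120} = - \frac{127}{120} \approx -1.0583$)
$\left(K{\left(7,6 \right)} + \frac{1}{\left(22 + 35\right) \left(-20\right)}\right) B = \left(-2 + \frac{1}{\left(22 + 35\right) \left(-20\right)}\right) \left(- \frac{127}{120}\right) = \left(-2 + \frac{1}{57} \left(- \frac{1}{20}\right)\right) \left(- \frac{127}{120}\right) = \left(-2 - \frac{1}{1140}\right) \left(- \frac{127}{120}\right) = \left(- \frac{2281}{1140}\right) \left(- \frac{127}{120}\right) = \frac{289687}{136800}$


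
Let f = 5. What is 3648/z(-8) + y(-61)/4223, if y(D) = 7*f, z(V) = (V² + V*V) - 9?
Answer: 15409669/502537 ≈ 30.664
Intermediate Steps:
z(V) = -9 + 2*V² (z(V) = (V² + V²) - 9 = 2*V² - 9 = -9 + 2*V²)
y(D) = 35 (y(D) = 7*5 = 35)
3648/z(-8) + y(-61)/4223 = 3648/(-9 + 2*(-8)²) + 35/4223 = 3648/(-9 + 2*64) + 35*(1/4223) = 3648/(-9 + 128) + 35/4223 = 3648/119 + 35/4223 = 15409669/502537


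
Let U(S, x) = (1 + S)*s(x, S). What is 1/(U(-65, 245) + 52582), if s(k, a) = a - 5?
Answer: 1/57062 ≈ 1.7525e-5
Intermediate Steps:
s(k, a) = -5 + a
U(S, x) = (1 + S)*(-5 + S)
1/(U(-65, 245) + 52582) = 1/((1 - 65)*(-5 - 65) + 52582) = 1/(-64*(-70) + 52582) = 1/(4480 + 52582) = 1/57062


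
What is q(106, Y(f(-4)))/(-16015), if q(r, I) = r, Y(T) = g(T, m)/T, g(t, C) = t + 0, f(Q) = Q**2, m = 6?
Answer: -106/16015 ≈ -0.0066188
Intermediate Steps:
g(t, C) = t
Y(T) = 1 (Y(T) = T/T = 1)
q(106, Y(f(-4)))/(-16015) = 106/(-16015) = 106*(-1/16015) = -106/16015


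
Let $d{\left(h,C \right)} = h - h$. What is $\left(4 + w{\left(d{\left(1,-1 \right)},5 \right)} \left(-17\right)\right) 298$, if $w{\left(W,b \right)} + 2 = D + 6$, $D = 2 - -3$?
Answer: $-44402$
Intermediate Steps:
$d{\left(h,C \right)} = 0$
$D = 5$ ($D = 2 + 3 = 5$)
$w{\left(W,b \right)} = 9$ ($w{\left(W,b \right)} = -2 + \left(5 + 6\right) = -2 + 11 = 9$)
$\left(4 + w{\left(d{\left(1,-1 \right)},5 \right)} \left(-17\right)\right) 298 = \left(4 + 9 \left(-17\right)\right) 298 = \left(4 - 153\right) 298 = \left(-149\right) 298 = -44402$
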